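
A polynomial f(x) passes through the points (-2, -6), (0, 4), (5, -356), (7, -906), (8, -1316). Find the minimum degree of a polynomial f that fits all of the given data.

Divided differences on the nodes -2, 0, 5, 7, 8:
  order 0: -6  4  -356  -906  -1316
  order 1: 5  -72  -275  -410
  order 2: -11  -29  -45
  order 3: -2  -2
  order 4: 0
The order-3 divided differences are all -2 (nonzero) and every higher order vanishes, so the data lies on a polynomial of degree exactly 3.

3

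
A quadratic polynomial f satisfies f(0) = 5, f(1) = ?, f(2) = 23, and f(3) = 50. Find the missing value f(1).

8

The 3 known points determine the degree-2 polynomial uniquely.
Write f(u) = au^2 + bu + c. Substituting each data point gives a linear system:
  c = 5
  4a + 2b + c = 23
  9a + 3b + c = 50
Solving the system yields a = 6, b = -3, c = 5.
So f(u) = 6u² - 3u + 5.
Then f(1) = 8.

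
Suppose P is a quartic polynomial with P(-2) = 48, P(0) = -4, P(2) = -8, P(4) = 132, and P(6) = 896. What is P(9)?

5207

Forward differences of the values at x = -2, 0, 2, 4, 6:
  P  : 48  -4  -8  132  896
  Δ  : -52  -4  140  764
  Δ^2: 48  144  624
  Δ^3: 96  480
  Δ^4: 384
The fourth differences are constant, confirming degree 4.
Interpolating (Newton forward form) and evaluating at x = 9 gives P(9) = 5207.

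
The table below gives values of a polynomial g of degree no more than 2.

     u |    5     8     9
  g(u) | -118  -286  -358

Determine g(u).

Write g(u) = au^2 + bu + c. Substituting each data point gives a linear system:
  25a + 5b + c = -118
  64a + 8b + c = -286
  81a + 9b + c = -358
Solving the system yields a = -4, b = -4, c = 2.
So g(u) = -4u^2 - 4u + 2.
Check: g(9) = -358. ✓

g(u) = -4u^2 - 4u + 2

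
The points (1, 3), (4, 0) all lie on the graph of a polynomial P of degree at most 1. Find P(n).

Write P(n) = an + b. Substituting each data point gives a linear system:
  a + b = 3
  4a + b = 0
Solving the system yields a = -1, b = 4.
So P(n) = -n + 4.
Check: P(4) = 0. ✓

P(n) = -n + 4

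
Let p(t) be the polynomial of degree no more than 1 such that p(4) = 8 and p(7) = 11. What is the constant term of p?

4

Write p(t) = at + b. Substituting each data point gives a linear system:
  4a + b = 8
  7a + b = 11
Solving the system yields a = 1, b = 4.
So p(t) = t + 4.
The constant term is 4.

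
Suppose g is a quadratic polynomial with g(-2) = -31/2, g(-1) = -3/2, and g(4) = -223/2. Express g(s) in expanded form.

g(s) = -6s^2 - 4s + 1/2

Using the Lagrange interpolation formula with nodes -2, -1, 4:
  L_0(s) = (s + 1)(s - 4) / 6
  L_1(s) = (s + 2)(s - 4) / -5
  L_2(s) = (s + 2)(s + 1) / 30
Then g(s) = -31/2·L_0(s) - 3/2·L_1(s) - 223/2·L_2(s).
Expanding and collecting terms gives g(s) = -6s^2 - 4s + 1/2.
Check: g(-1) = -3/2. ✓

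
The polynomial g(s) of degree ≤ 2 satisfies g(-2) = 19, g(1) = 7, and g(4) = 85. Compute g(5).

131

Write g(s) = as^2 + bs + c. Substituting each data point gives a linear system:
  4a - 2b + c = 19
  a + b + c = 7
  16a + 4b + c = 85
Solving the system yields a = 5, b = 1, c = 1.
So g(s) = 5s^2 + s + 1.
Then g(5) = 131.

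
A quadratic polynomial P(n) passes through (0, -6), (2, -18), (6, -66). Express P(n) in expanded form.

Using the Lagrange interpolation formula with nodes 0, 2, 6:
  L_0(n) = (n - 2)(n - 6) / 12
  L_1(n) = n(n - 6) / -8
  L_2(n) = n(n - 2) / 24
Then P(n) = -6·L_0(n) - 18·L_1(n) - 66·L_2(n).
Expanding and collecting terms gives P(n) = -n^2 - 4n - 6.
Check: P(0) = -6. ✓

P(n) = -n^2 - 4n - 6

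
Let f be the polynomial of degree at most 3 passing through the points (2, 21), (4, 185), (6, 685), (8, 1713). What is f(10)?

3461

Write f(s) = as^3 + bs^2 + cs + d. Substituting each data point gives a linear system:
  8a + 4b + 2c + d = 21
  64a + 16b + 4c + d = 185
  216a + 36b + 6c + d = 685
  512a + 64b + 8c + d = 1713
Solving the system yields a = 4, b = -6, c = 6, d = 1.
So f(s) = 4s^3 - 6s^2 + 6s + 1.
Then f(10) = 3461.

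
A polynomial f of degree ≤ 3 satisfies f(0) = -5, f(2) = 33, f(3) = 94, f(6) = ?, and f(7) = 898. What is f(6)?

589

The 4 known points determine the degree-3 polynomial uniquely.
Write f(x) = ax^3 + bx^2 + cx + d. Substituting each data point gives a linear system:
  d = -5
  8a + 4b + 2c + d = 33
  27a + 9b + 3c + d = 94
  343a + 49b + 7c + d = 898
Solving the system yields a = 2, b = 4, c = 3, d = -5.
So f(x) = 2x³ + 4x² + 3x - 5.
Then f(6) = 589.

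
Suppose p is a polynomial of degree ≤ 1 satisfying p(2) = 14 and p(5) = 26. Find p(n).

p(n) = 4n + 6

Using the Lagrange interpolation formula with nodes 2, 5:
  L_0(n) = (n - 5) / -3
  L_1(n) = (n - 2) / 3
Then p(n) = 14·L_0(n) + 26·L_1(n).
Expanding and collecting terms gives p(n) = 4n + 6.
Check: p(2) = 14. ✓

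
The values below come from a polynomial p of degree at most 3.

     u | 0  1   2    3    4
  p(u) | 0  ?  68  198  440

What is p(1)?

The 4 known points determine the degree-3 polynomial uniquely.
Write p(u) = au^3 + bu^2 + cu + d. Substituting each data point gives a linear system:
  d = 0
  8a + 4b + 2c + d = 68
  27a + 9b + 3c + d = 198
  64a + 16b + 4c + d = 440
Solving the system yields a = 6, b = 2, c = 6, d = 0.
So p(u) = 6u^3 + 2u^2 + 6u.
Then p(1) = 14.

14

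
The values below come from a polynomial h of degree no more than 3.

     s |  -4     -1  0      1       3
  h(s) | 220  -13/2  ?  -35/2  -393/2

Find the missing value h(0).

The 4 known points determine the degree-3 polynomial uniquely.
Write h(s) = as^3 + bs^2 + cs + d. Substituting each data point gives a linear system:
  -64a + 16b - 4c + d = 220
  -a + b - c + d = -13/2
  a + b + c + d = -35/2
  27a + 9b + 3c + d = -393/2
Solving the system yields a = -5, b = -6, c = -1/2, d = -6.
So h(s) = -5s^3 - 6s^2 - (1/2)s - 6.
Then h(0) = -6.

-6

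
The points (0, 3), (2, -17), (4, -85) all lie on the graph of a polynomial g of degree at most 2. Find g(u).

Using the Lagrange interpolation formula with nodes 0, 2, 4:
  L_0(u) = (u - 2)(u - 4) / 8
  L_1(u) = u(u - 4) / -4
  L_2(u) = u(u - 2) / 8
Then g(u) = 3·L_0(u) - 17·L_1(u) - 85·L_2(u).
Expanding and collecting terms gives g(u) = -6u^2 + 2u + 3.
Check: g(0) = 3. ✓

g(u) = -6u^2 + 2u + 3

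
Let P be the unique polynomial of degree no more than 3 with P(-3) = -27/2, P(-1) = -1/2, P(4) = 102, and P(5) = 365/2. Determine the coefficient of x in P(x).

3/2

Write P(x) = ax^3 + bx^2 + cx + d. Substituting each data point gives a linear system:
  -27a + 9b - 3c + d = -27/2
  -a + b - c + d = -1/2
  64a + 16b + 4c + d = 102
  125a + 25b + 5c + d = 365/2
Solving the system yields a = 1, b = 2, c = 3/2, d = 0.
So P(x) = x^3 + 2x^2 + (3/2)x.
The coefficient of x is 3/2.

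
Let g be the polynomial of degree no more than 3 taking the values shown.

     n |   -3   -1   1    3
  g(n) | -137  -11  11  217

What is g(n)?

g(n) = 6n^3 + 5n^2 + 5n - 5

Write g(n) = an^3 + bn^2 + cn + d. Substituting each data point gives a linear system:
  -27a + 9b - 3c + d = -137
  -a + b - c + d = -11
  a + b + c + d = 11
  27a + 9b + 3c + d = 217
Solving the system yields a = 6, b = 5, c = 5, d = -5.
So g(n) = 6n³ + 5n² + 5n - 5.
Check: g(1) = 11. ✓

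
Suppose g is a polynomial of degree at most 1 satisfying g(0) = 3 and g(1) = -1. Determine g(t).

Write g(t) = at + b. Substituting each data point gives a linear system:
  b = 3
  a + b = -1
Solving the system yields a = -4, b = 3.
So g(t) = -4t + 3.
Check: g(0) = 3. ✓

g(t) = -4t + 3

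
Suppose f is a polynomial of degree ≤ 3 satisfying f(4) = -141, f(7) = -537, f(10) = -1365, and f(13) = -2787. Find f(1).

Using the Lagrange interpolation formula with nodes 4, 7, 10, 13:
  L_0(t) = (t - 7)(t - 10)(t - 13) / -162
  L_1(t) = (t - 4)(t - 10)(t - 13) / 54
  L_2(t) = (t - 4)(t - 7)(t - 13) / -54
  L_3(t) = (t - 4)(t - 7)(t - 10) / 162
Then f(t) = -141·L_0(t) - 537·L_1(t) - 1365·L_2(t) - 2787·L_3(t).
Expanding and collecting terms gives f(t) = -t³ - 3t² - 6t - 5.
Evaluating at t = 1: f(1) = -15.

-15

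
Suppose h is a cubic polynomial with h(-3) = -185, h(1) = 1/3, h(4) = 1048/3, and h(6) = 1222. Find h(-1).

-37/3

Write h(t) = at^3 + bt^2 + ct + d. Substituting each data point gives a linear system:
  -27a + 9b - 3c + d = -185
  a + b + c + d = 1/3
  64a + 16b + 4c + d = 1048/3
  216a + 36b + 6c + d = 1222
Solving the system yields a = 6, b = -2, c = 1/3, d = -4.
So h(t) = 6t^3 - 2t^2 + (1/3)t - 4.
Then h(-1) = -37/3.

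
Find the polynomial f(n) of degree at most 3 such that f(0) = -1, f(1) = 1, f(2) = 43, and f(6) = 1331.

f(n) = 6n^3 + 2n^2 - 6n - 1

Write f(n) = an^3 + bn^2 + cn + d. Substituting each data point gives a linear system:
  d = -1
  a + b + c + d = 1
  8a + 4b + 2c + d = 43
  216a + 36b + 6c + d = 1331
Solving the system yields a = 6, b = 2, c = -6, d = -1.
So f(n) = 6n³ + 2n² - 6n - 1.
Check: f(6) = 1331. ✓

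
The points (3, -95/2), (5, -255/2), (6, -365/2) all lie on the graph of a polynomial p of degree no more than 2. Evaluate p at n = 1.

Using the Lagrange interpolation formula with nodes 3, 5, 6:
  L_0(n) = (n - 5)(n - 6) / 6
  L_1(n) = (n - 3)(n - 6) / -2
  L_2(n) = (n - 3)(n - 5) / 3
Then p(n) = -95/2·L_0(n) - 255/2·L_1(n) - 365/2·L_2(n).
Expanding and collecting terms gives p(n) = -5n² - 5/2.
Evaluating at n = 1: p(1) = -15/2.

-15/2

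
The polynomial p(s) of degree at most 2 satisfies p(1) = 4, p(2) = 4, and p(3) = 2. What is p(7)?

Using the Lagrange interpolation formula with nodes 1, 2, 3:
  L_0(s) = (s - 2)(s - 3) / 2
  L_1(s) = (s - 1)(s - 3) / -1
  L_2(s) = (s - 1)(s - 2) / 2
Then p(s) = 4·L_0(s) + 4·L_1(s) + 2·L_2(s).
Expanding and collecting terms gives p(s) = -s² + 3s + 2.
Evaluating at s = 7: p(7) = -26.

-26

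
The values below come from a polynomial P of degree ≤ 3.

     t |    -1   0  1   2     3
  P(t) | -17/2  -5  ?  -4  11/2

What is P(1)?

On equispaced nodes a degree-3 polynomial has vanishing fourth forward difference, so
  P(-1) - 4·P(0) + 6·P(1) - 4·P(2) + P(3) = 0.
Substituting the known values and solving for P(1):
  6·P(1) = -33
  P(1) = -11/2.

-11/2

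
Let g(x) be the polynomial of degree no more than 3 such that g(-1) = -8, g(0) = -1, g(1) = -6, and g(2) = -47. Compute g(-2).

Forward differences of the values at x = -1, 0, 1, 2:
  g  : -8  -1  -6  -47
  Δ  : 7  -5  -41
  Δ^2: -12  -36
  Δ^3: -24
The third differences are constant, confirming degree 3.
Interpolating (Newton forward form) and evaluating at x = -2 gives g(-2) = -3.

-3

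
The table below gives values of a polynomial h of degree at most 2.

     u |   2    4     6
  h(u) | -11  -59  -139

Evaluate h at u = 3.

-31

Using the Lagrange interpolation formula with nodes 2, 4, 6:
  L_0(u) = (u - 4)(u - 6) / 8
  L_1(u) = (u - 2)(u - 6) / -4
  L_2(u) = (u - 2)(u - 4) / 8
Then h(u) = -11·L_0(u) - 59·L_1(u) - 139·L_2(u).
Expanding and collecting terms gives h(u) = -4u² + 5.
Evaluating at u = 3: h(3) = -31.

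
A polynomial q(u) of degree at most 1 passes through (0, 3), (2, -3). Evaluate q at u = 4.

Using the Lagrange interpolation formula with nodes 0, 2:
  L_0(u) = (u - 2) / -2
  L_1(u) = u / 2
Then q(u) = 3·L_0(u) - 3·L_1(u).
Expanding and collecting terms gives q(u) = -3u + 3.
Evaluating at u = 4: q(4) = -9.

-9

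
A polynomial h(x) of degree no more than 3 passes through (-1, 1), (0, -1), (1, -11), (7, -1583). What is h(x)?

h(x) = -4x^3 - 4x^2 - 2x - 1

Write h(x) = ax^3 + bx^2 + cx + d. Substituting each data point gives a linear system:
  -a + b - c + d = 1
  d = -1
  a + b + c + d = -11
  343a + 49b + 7c + d = -1583
Solving the system yields a = -4, b = -4, c = -2, d = -1.
So h(x) = -4x^3 - 4x^2 - 2x - 1.
Check: h(7) = -1583. ✓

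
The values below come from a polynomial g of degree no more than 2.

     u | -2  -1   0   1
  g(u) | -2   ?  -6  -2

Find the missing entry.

-6

The 3 known points determine the degree-2 polynomial uniquely.
Write g(u) = au^2 + bu + c. Substituting each data point gives a linear system:
  4a - 2b + c = -2
  c = -6
  a + b + c = -2
Solving the system yields a = 2, b = 2, c = -6.
So g(u) = 2u^2 + 2u - 6.
Then g(-1) = -6.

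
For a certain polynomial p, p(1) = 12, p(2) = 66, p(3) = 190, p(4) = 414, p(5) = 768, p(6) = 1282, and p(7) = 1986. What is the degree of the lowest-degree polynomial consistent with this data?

3

Forward differences of the values at n = 1, 2, 3, 4, 5, 6, 7:
  p  : 12  66  190  414  768  1282  1986
  Δ  : 54  124  224  354  514  704
  Δ^2: 70  100  130  160  190
  Δ^3: 30  30  30  30
  Δ^4: 0  0  0
  Δ^5: 0  0
  Δ^6: 0
The third differences are constant (30) and nonzero, while all higher differences vanish, so the minimal degree is 3.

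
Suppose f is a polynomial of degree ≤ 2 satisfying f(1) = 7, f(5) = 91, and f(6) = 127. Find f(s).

Using the Lagrange interpolation formula with nodes 1, 5, 6:
  L_0(s) = (s - 5)(s - 6) / 20
  L_1(s) = (s - 1)(s - 6) / -4
  L_2(s) = (s - 1)(s - 5) / 5
Then f(s) = 7·L_0(s) + 91·L_1(s) + 127·L_2(s).
Expanding and collecting terms gives f(s) = 3s² + 3s + 1.
Check: f(1) = 7. ✓

f(s) = 3s^2 + 3s + 1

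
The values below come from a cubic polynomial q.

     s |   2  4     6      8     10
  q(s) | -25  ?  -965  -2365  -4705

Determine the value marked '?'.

The 4 known points determine the degree-3 polynomial uniquely.
Write q(s) = as^3 + bs^2 + cs + d. Substituting each data point gives a linear system:
  8a + 4b + 2c + d = -25
  216a + 36b + 6c + d = -965
  512a + 64b + 8c + d = -2365
  1000a + 100b + 10c + d = -4705
Solving the system yields a = -5, b = 5/2, c = 5, d = -5.
So q(s) = -5s^3 + (5/2)s^2 + 5s - 5.
Then q(4) = -265.

-265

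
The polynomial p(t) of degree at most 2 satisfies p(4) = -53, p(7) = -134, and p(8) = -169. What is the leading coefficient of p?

Write p(t) = at^2 + bt + c. Substituting each data point gives a linear system:
  16a + 4b + c = -53
  49a + 7b + c = -134
  64a + 8b + c = -169
Solving the system yields a = -2, b = -5, c = -1.
So p(t) = -2t² - 5t - 1.
The leading coefficient is -2.

-2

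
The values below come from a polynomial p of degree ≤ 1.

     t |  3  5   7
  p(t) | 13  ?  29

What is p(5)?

21

The 2 known points determine the degree-1 polynomial uniquely.
Write p(t) = at + b. Substituting each data point gives a linear system:
  3a + b = 13
  7a + b = 29
Solving the system yields a = 4, b = 1.
So p(t) = 4t + 1.
Then p(5) = 21.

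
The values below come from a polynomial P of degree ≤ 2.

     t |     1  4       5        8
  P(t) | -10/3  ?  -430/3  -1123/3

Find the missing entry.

The 3 known points determine the degree-2 polynomial uniquely.
Write P(t) = at^2 + bt + c. Substituting each data point gives a linear system:
  a + b + c = -10/3
  25a + 5b + c = -430/3
  64a + 8b + c = -1123/3
Solving the system yields a = -6, b = 1, c = 5/3.
So P(t) = -6t^2 + t + 5/3.
Then P(4) = -271/3.

-271/3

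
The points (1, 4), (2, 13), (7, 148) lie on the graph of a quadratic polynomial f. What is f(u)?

f(u) = 3u^2 + 1

Write f(u) = au^2 + bu + c. Substituting each data point gives a linear system:
  a + b + c = 4
  4a + 2b + c = 13
  49a + 7b + c = 148
Solving the system yields a = 3, b = 0, c = 1.
So f(u) = 3u^2 + 1.
Check: f(7) = 148. ✓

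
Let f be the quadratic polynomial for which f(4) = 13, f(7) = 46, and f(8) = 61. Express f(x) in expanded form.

f(x) = x^2 - 3

Write f(x) = ax^2 + bx + c. Substituting each data point gives a linear system:
  16a + 4b + c = 13
  49a + 7b + c = 46
  64a + 8b + c = 61
Solving the system yields a = 1, b = 0, c = -3.
So f(x) = x^2 - 3.
Check: f(7) = 46. ✓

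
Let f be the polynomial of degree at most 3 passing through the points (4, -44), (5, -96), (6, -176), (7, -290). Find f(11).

Write f(n) = an^3 + bn^2 + cn + d. Substituting each data point gives a linear system:
  64a + 16b + 4c + d = -44
  125a + 25b + 5c + d = -96
  216a + 36b + 6c + d = -176
  343a + 49b + 7c + d = -290
Solving the system yields a = -1, b = 1, c = 0, d = 4.
So f(n) = -n^3 + n^2 + 4.
Then f(11) = -1206.

-1206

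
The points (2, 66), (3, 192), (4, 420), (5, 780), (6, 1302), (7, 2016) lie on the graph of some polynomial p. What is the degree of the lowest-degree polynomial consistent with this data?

Forward differences of the values at s = 2, 3, 4, 5, 6, 7:
  p  : 66  192  420  780  1302  2016
  Δ  : 126  228  360  522  714
  Δ^2: 102  132  162  192
  Δ^3: 30  30  30
  Δ^4: 0  0
  Δ^5: 0
The third differences are constant (30) and nonzero, while all higher differences vanish, so the minimal degree is 3.

3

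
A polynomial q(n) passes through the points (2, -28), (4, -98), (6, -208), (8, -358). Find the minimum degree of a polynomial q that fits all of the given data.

Forward differences of the values at n = 2, 4, 6, 8:
  q  : -28  -98  -208  -358
  Δ  : -70  -110  -150
  Δ^2: -40  -40
  Δ^3: 0
The second differences are constant (-40) and nonzero, while all higher differences vanish, so the minimal degree is 2.

2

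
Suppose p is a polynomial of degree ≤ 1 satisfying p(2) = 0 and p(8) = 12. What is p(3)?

2

Write p(u) = au + b. Substituting each data point gives a linear system:
  2a + b = 0
  8a + b = 12
Solving the system yields a = 2, b = -4.
So p(u) = 2u - 4.
Then p(3) = 2.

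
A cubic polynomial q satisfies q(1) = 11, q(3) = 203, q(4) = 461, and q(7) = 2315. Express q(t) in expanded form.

q(t) = 6t^3 + 6t^2 - 6t + 5

Write q(t) = at^3 + bt^2 + ct + d. Substituting each data point gives a linear system:
  a + b + c + d = 11
  27a + 9b + 3c + d = 203
  64a + 16b + 4c + d = 461
  343a + 49b + 7c + d = 2315
Solving the system yields a = 6, b = 6, c = -6, d = 5.
So q(t) = 6t^3 + 6t^2 - 6t + 5.
Check: q(1) = 11. ✓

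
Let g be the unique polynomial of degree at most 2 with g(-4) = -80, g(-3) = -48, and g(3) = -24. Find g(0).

0

Write g(t) = at^2 + bt + c. Substituting each data point gives a linear system:
  16a - 4b + c = -80
  9a - 3b + c = -48
  9a + 3b + c = -24
Solving the system yields a = -4, b = 4, c = 0.
So g(t) = -4t^2 + 4t.
Then g(0) = 0.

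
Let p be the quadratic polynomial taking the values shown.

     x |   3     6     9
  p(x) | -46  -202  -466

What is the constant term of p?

Write p(x) = ax^2 + bx + c. Substituting each data point gives a linear system:
  9a + 3b + c = -46
  36a + 6b + c = -202
  81a + 9b + c = -466
Solving the system yields a = -6, b = 2, c = 2.
So p(x) = -6x^2 + 2x + 2.
The constant term is 2.

2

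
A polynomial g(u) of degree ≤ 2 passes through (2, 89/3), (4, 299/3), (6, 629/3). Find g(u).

g(u) = 5u^2 + 5u - 1/3

Using the Lagrange interpolation formula with nodes 2, 4, 6:
  L_0(u) = (u - 4)(u - 6) / 8
  L_1(u) = (u - 2)(u - 6) / -4
  L_2(u) = (u - 2)(u - 4) / 8
Then g(u) = 89/3·L_0(u) + 299/3·L_1(u) + 629/3·L_2(u).
Expanding and collecting terms gives g(u) = 5u^2 + 5u - 1/3.
Check: g(4) = 299/3. ✓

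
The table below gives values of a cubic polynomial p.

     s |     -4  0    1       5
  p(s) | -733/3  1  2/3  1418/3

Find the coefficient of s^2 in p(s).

Write p(s) = as^3 + bs^2 + cs + d. Substituting each data point gives a linear system:
  -64a + 16b - 4c + d = -733/3
  d = 1
  a + b + c + d = 2/3
  125a + 25b + 5c + d = 1418/3
Solving the system yields a = 4, b = -1/3, c = -4, d = 1.
So p(s) = 4s^3 - (1/3)s^2 - 4s + 1.
The coefficient of s^2 is -1/3.

-1/3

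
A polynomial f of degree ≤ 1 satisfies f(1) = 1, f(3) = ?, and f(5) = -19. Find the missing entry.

On equispaced nodes a degree-1 polynomial has vanishing second forward difference, so
  f(1) - 2·f(3) + f(5) = 0.
Substituting the known values and solving for f(3):
  -2·f(3) = 18
  f(3) = -9.

-9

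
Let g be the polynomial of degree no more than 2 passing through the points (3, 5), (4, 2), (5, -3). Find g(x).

Using the Lagrange interpolation formula with nodes 3, 4, 5:
  L_0(x) = (x - 4)(x - 5) / 2
  L_1(x) = (x - 3)(x - 5) / -1
  L_2(x) = (x - 3)(x - 4) / 2
Then g(x) = 5·L_0(x) + 2·L_1(x) - 3·L_2(x).
Expanding and collecting terms gives g(x) = -x² + 4x + 2.
Check: g(5) = -3. ✓

g(x) = -x^2 + 4x + 2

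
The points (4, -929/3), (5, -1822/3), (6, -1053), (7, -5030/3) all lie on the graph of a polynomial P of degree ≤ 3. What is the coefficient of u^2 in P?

Write P(u) = au^3 + bu^2 + cu + d. Substituting each data point gives a linear system:
  64a + 16b + 4c + d = -929/3
  125a + 25b + 5c + d = -1822/3
  216a + 36b + 6c + d = -1053
  343a + 49b + 7c + d = -5030/3
Solving the system yields a = -5, b = 1, c = -5/3, d = 1.
So P(u) = -5u^3 + u^2 - (5/3)u + 1.
The coefficient of u^2 is 1.

1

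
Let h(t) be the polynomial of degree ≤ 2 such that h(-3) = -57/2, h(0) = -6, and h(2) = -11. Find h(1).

-13/2

Using the Lagrange interpolation formula with nodes -3, 0, 2:
  L_0(t) = t(t - 2) / 15
  L_1(t) = (t + 3)(t - 2) / -6
  L_2(t) = (t + 3)t / 10
Then h(t) = -57/2·L_0(t) - 6·L_1(t) - 11·L_2(t).
Expanding and collecting terms gives h(t) = -2t^2 + (3/2)t - 6.
Evaluating at t = 1: h(1) = -13/2.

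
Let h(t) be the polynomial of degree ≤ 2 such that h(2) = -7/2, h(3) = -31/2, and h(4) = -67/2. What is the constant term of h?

Write h(t) = at^2 + bt + c. Substituting each data point gives a linear system:
  4a + 2b + c = -7/2
  9a + 3b + c = -31/2
  16a + 4b + c = -67/2
Solving the system yields a = -3, b = 3, c = 5/2.
So h(t) = -3t^2 + 3t + 5/2.
The constant term is 5/2.

5/2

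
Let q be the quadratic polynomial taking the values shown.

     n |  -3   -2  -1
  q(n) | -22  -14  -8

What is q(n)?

q(n) = -n^2 + 3n - 4

Using the Lagrange interpolation formula with nodes -3, -2, -1:
  L_0(n) = (n + 2)(n + 1) / 2
  L_1(n) = (n + 3)(n + 1) / -1
  L_2(n) = (n + 3)(n + 2) / 2
Then q(n) = -22·L_0(n) - 14·L_1(n) - 8·L_2(n).
Expanding and collecting terms gives q(n) = -n^2 + 3n - 4.
Check: q(-1) = -8. ✓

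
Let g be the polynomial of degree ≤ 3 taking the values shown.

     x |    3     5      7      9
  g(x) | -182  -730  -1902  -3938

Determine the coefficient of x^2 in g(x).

-3

Write g(x) = ax^3 + bx^2 + cx + d. Substituting each data point gives a linear system:
  27a + 9b + 3c + d = -182
  125a + 25b + 5c + d = -730
  343a + 49b + 7c + d = -1902
  729a + 81b + 9c + d = -3938
Solving the system yields a = -5, b = -3, c = -5, d = -5.
So g(x) = -5x³ - 3x² - 5x - 5.
The coefficient of x^2 is -3.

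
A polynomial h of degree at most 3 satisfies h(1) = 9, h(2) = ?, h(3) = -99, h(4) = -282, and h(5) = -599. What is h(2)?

-14

The 4 known points determine the degree-3 polynomial uniquely.
Write h(x) = ax^3 + bx^2 + cx + d. Substituting each data point gives a linear system:
  a + b + c + d = 9
  27a + 9b + 3c + d = -99
  64a + 16b + 4c + d = -282
  125a + 25b + 5c + d = -599
Solving the system yields a = -6, b = 5, c = 4, d = 6.
So h(x) = -6x^3 + 5x^2 + 4x + 6.
Then h(2) = -14.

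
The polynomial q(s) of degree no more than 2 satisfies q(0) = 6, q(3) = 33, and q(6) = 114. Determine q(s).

q(s) = 3s^2 + 6

Write q(s) = as^2 + bs + c. Substituting each data point gives a linear system:
  c = 6
  9a + 3b + c = 33
  36a + 6b + c = 114
Solving the system yields a = 3, b = 0, c = 6.
So q(s) = 3s² + 6.
Check: q(3) = 33. ✓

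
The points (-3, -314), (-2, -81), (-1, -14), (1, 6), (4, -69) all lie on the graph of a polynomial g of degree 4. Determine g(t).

Write g(t) = at^4 + bt^3 + ct^2 + dt + e. Substituting each data point gives a linear system:
  81a - 27b + 9c - 3d + e = -314
  16a - 8b + 4c - 2d + e = -81
  a - b + c - d + e = -14
  a + b + c + d + e = 6
  256a + 64b + 16c + 4d + e = -69
Solving the system yields a = -2, b = 6, c = 3, d = 4, e = -5.
So g(t) = -2t^4 + 6t^3 + 3t^2 + 4t - 5.
Check: g(1) = 6. ✓

g(t) = -2t^4 + 6t^3 + 3t^2 + 4t - 5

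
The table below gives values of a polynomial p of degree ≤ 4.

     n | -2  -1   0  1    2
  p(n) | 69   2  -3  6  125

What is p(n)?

p(n) = 6n^4 + 4n^3 + n^2 - 2n - 3

Write p(n) = an^4 + bn^3 + cn^2 + dn + e. Substituting each data point gives a linear system:
  16a - 8b + 4c - 2d + e = 69
  a - b + c - d + e = 2
  e = -3
  a + b + c + d + e = 6
  16a + 8b + 4c + 2d + e = 125
Solving the system yields a = 6, b = 4, c = 1, d = -2, e = -3.
So p(n) = 6n^4 + 4n^3 + n^2 - 2n - 3.
Check: p(0) = -3. ✓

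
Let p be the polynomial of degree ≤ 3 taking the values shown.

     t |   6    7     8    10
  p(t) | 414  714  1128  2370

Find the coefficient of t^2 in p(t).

-6

Write p(t) = at^3 + bt^2 + ct + d. Substituting each data point gives a linear system:
  216a + 36b + 6c + d = 414
  343a + 49b + 7c + d = 714
  512a + 64b + 8c + d = 1128
  1000a + 100b + 10c + d = 2370
Solving the system yields a = 3, b = -6, c = -3, d = 0.
So p(t) = 3t^3 - 6t^2 - 3t.
The coefficient of t^2 is -6.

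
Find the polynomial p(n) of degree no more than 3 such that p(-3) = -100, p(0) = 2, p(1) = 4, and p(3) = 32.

p(n) = 2n^3 - 4n^2 + 4n + 2

Using the Lagrange interpolation formula with nodes -3, 0, 1, 3:
  L_0(n) = n(n - 1)(n - 3) / -72
  L_1(n) = (n + 3)(n - 1)(n - 3) / 9
  L_2(n) = (n + 3)n(n - 3) / -8
  L_3(n) = (n + 3)n(n - 1) / 36
Then p(n) = -100·L_0(n) + 2·L_1(n) + 4·L_2(n) + 32·L_3(n).
Expanding and collecting terms gives p(n) = 2n³ - 4n² + 4n + 2.
Check: p(1) = 4. ✓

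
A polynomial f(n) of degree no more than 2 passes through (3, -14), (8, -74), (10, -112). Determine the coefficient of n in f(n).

-1

Write f(n) = an^2 + bn + c. Substituting each data point gives a linear system:
  9a + 3b + c = -14
  64a + 8b + c = -74
  100a + 10b + c = -112
Solving the system yields a = -1, b = -1, c = -2.
So f(n) = -n^2 - n - 2.
The coefficient of n is -1.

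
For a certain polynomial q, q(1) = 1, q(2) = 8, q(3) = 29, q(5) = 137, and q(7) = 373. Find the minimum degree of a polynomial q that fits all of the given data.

3

Divided differences on the nodes 1, 2, 3, 5, 7:
  order 0: 1  8  29  137  373
  order 1: 7  21  54  118
  order 2: 7  11  16
  order 3: 1  1
  order 4: 0
The order-3 divided differences are all 1 (nonzero) and every higher order vanishes, so the data lies on a polynomial of degree exactly 3.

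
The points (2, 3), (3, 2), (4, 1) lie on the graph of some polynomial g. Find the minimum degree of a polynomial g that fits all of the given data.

1

Forward differences of the values at u = 2, 3, 4:
  g  : 3  2  1
  Δ  : -1  -1
  Δ^2: 0
The first differences are constant (-1) and nonzero, while all higher differences vanish, so the minimal degree is 1.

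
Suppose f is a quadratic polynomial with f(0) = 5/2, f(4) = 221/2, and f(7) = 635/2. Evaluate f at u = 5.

Using the Lagrange interpolation formula with nodes 0, 4, 7:
  L_0(u) = (u - 4)(u - 7) / 28
  L_1(u) = u(u - 7) / -12
  L_2(u) = u(u - 4) / 21
Then f(u) = 5/2·L_0(u) + 221/2·L_1(u) + 635/2·L_2(u).
Expanding and collecting terms gives f(u) = 6u^2 + 3u + 5/2.
Evaluating at u = 5: f(5) = 335/2.

335/2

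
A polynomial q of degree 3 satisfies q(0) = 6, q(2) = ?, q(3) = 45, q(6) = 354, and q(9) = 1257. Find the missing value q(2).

The 4 known points determine the degree-3 polynomial uniquely.
Write q(x) = ax^3 + bx^2 + cx + d. Substituting each data point gives a linear system:
  d = 6
  27a + 9b + 3c + d = 45
  216a + 36b + 6c + d = 354
  729a + 81b + 9c + d = 1257
Solving the system yields a = 2, b = -3, c = 4, d = 6.
So q(x) = 2x^3 - 3x^2 + 4x + 6.
Then q(2) = 18.

18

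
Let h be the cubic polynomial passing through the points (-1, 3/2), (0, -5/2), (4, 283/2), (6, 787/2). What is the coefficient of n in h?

Write h(n) = an^3 + bn^2 + cn + d. Substituting each data point gives a linear system:
  -a + b - c + d = 3/2
  d = -5/2
  64a + 16b + 4c + d = 283/2
  216a + 36b + 6c + d = 787/2
Solving the system yields a = 1, b = 5, c = 0, d = -5/2.
So h(n) = n³ + 5n² - 5/2.
The coefficient of n is 0.

0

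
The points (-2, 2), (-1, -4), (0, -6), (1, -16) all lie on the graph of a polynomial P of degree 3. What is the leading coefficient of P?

Write P(x) = ax^3 + bx^2 + cx + d. Substituting each data point gives a linear system:
  -8a + 4b - 2c + d = 2
  -a + b - c + d = -4
  d = -6
  a + b + c + d = -16
Solving the system yields a = -2, b = -4, c = -4, d = -6.
So P(x) = -2x^3 - 4x^2 - 4x - 6.
The leading coefficient is -2.

-2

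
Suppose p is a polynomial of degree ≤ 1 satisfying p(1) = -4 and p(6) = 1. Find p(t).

p(t) = t - 5

Write p(t) = at + b. Substituting each data point gives a linear system:
  a + b = -4
  6a + b = 1
Solving the system yields a = 1, b = -5.
So p(t) = t - 5.
Check: p(6) = 1. ✓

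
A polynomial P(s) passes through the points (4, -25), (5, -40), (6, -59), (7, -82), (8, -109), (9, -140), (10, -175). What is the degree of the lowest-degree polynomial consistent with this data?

Forward differences of the values at s = 4, 5, 6, 7, 8, 9, 10:
  P  : -25  -40  -59  -82  -109  -140  -175
  Δ  : -15  -19  -23  -27  -31  -35
  Δ^2: -4  -4  -4  -4  -4
  Δ^3: 0  0  0  0
  Δ^4: 0  0  0
  Δ^5: 0  0
  Δ^6: 0
The second differences are constant (-4) and nonzero, while all higher differences vanish, so the minimal degree is 2.

2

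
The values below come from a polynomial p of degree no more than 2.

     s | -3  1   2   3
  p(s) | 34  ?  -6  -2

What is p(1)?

-6

The 3 known points determine the degree-2 polynomial uniquely.
Write p(s) = as^2 + bs + c. Substituting each data point gives a linear system:
  9a - 3b + c = 34
  4a + 2b + c = -6
  9a + 3b + c = -2
Solving the system yields a = 2, b = -6, c = -2.
So p(s) = 2s^2 - 6s - 2.
Then p(1) = -6.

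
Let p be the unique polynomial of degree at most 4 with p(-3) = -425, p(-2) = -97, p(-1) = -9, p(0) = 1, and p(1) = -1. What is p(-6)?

-5909

Forward differences of the values at n = -3, -2, -1, 0, 1:
  p  : -425  -97  -9  1  -1
  Δ  : 328  88  10  -2
  Δ^2: -240  -78  -12
  Δ^3: 162  66
  Δ^4: -96
The fourth differences are constant, confirming degree 4.
Interpolating (Newton forward form) and evaluating at n = -6 gives p(-6) = -5909.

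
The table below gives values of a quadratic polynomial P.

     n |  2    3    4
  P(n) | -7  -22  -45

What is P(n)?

P(n) = -4n^2 + 5n - 1

Write P(n) = an^2 + bn + c. Substituting each data point gives a linear system:
  4a + 2b + c = -7
  9a + 3b + c = -22
  16a + 4b + c = -45
Solving the system yields a = -4, b = 5, c = -1.
So P(n) = -4n^2 + 5n - 1.
Check: P(2) = -7. ✓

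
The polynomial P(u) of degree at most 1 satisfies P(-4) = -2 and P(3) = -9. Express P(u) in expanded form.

P(u) = -u - 6

Write P(u) = au + b. Substituting each data point gives a linear system:
  -4a + b = -2
  3a + b = -9
Solving the system yields a = -1, b = -6.
So P(u) = -u - 6.
Check: P(3) = -9. ✓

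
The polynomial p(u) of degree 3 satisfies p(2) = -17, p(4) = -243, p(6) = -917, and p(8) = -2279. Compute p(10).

-4569

Write p(u) = au^3 + bu^2 + cu + d. Substituting each data point gives a linear system:
  8a + 4b + 2c + d = -17
  64a + 16b + 4c + d = -243
  216a + 36b + 6c + d = -917
  512a + 64b + 8c + d = -2279
Solving the system yields a = -5, b = 4, c = 3, d = 1.
So p(u) = -5u^3 + 4u^2 + 3u + 1.
Then p(10) = -4569.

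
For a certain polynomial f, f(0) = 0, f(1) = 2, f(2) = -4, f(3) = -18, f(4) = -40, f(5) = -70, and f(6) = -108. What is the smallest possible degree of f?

Forward differences of the values at n = 0, 1, 2, 3, 4, 5, 6:
  f  : 0  2  -4  -18  -40  -70  -108
  Δ  : 2  -6  -14  -22  -30  -38
  Δ^2: -8  -8  -8  -8  -8
  Δ^3: 0  0  0  0
  Δ^4: 0  0  0
  Δ^5: 0  0
  Δ^6: 0
The second differences are constant (-8) and nonzero, while all higher differences vanish, so the minimal degree is 2.

2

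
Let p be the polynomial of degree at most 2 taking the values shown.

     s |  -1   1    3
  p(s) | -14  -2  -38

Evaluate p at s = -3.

Using the Lagrange interpolation formula with nodes -1, 1, 3:
  L_0(s) = (s - 1)(s - 3) / 8
  L_1(s) = (s + 1)(s - 3) / -4
  L_2(s) = (s + 1)(s - 1) / 8
Then p(s) = -14·L_0(s) - 2·L_1(s) - 38·L_2(s).
Expanding and collecting terms gives p(s) = -6s² + 6s - 2.
Evaluating at s = -3: p(-3) = -74.

-74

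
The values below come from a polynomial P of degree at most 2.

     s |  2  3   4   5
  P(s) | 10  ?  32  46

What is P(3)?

The 3 known points determine the degree-2 polynomial uniquely.
Write P(s) = as^2 + bs + c. Substituting each data point gives a linear system:
  4a + 2b + c = 10
  16a + 4b + c = 32
  25a + 5b + c = 46
Solving the system yields a = 1, b = 5, c = -4.
So P(s) = s^2 + 5s - 4.
Then P(3) = 20.

20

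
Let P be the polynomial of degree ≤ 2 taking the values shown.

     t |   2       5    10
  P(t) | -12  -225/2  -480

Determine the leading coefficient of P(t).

-5

Write P(t) = at^2 + bt + c. Substituting each data point gives a linear system:
  4a + 2b + c = -12
  25a + 5b + c = -225/2
  100a + 10b + c = -480
Solving the system yields a = -5, b = 3/2, c = 5.
So P(t) = -5t^2 + (3/2)t + 5.
The leading coefficient is -5.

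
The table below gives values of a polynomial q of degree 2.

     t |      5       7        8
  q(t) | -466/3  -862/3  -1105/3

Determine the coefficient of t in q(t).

-6

Write q(t) = at^2 + bt + c. Substituting each data point gives a linear system:
  25a + 5b + c = -466/3
  49a + 7b + c = -862/3
  64a + 8b + c = -1105/3
Solving the system yields a = -5, b = -6, c = -1/3.
So q(t) = -5t^2 - 6t - 1/3.
The coefficient of t is -6.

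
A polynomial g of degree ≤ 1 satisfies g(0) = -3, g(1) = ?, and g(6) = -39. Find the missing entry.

-9

The 2 known points determine the degree-1 polynomial uniquely.
Write g(s) = as + b. Substituting each data point gives a linear system:
  b = -3
  6a + b = -39
Solving the system yields a = -6, b = -3.
So g(s) = -6s - 3.
Then g(1) = -9.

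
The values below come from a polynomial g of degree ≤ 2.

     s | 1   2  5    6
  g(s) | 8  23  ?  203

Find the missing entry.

The 3 known points determine the degree-2 polynomial uniquely.
Write g(s) = as^2 + bs + c. Substituting each data point gives a linear system:
  a + b + c = 8
  4a + 2b + c = 23
  36a + 6b + c = 203
Solving the system yields a = 6, b = -3, c = 5.
So g(s) = 6s^2 - 3s + 5.
Then g(5) = 140.

140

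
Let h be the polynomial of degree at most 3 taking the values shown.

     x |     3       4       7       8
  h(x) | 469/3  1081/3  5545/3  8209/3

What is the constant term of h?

1/3

Write h(x) = ax^3 + bx^2 + cx + d. Substituting each data point gives a linear system:
  27a + 9b + 3c + d = 469/3
  64a + 16b + 4c + d = 1081/3
  343a + 49b + 7c + d = 5545/3
  512a + 64b + 8c + d = 8209/3
Solving the system yields a = 5, b = 3, c = -2, d = 1/3.
So h(x) = 5x^3 + 3x^2 - 2x + 1/3.
The constant term is 1/3.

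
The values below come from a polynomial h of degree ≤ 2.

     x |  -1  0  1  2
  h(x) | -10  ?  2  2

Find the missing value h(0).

-2

On equispaced nodes a degree-2 polynomial has vanishing third forward difference, so
  - h(-1) + 3·h(0) - 3·h(1) + h(2) = 0.
Substituting the known values and solving for h(0):
  3·h(0) = -6
  h(0) = -2.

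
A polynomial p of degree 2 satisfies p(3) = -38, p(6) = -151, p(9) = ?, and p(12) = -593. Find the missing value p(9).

On equispaced nodes a degree-2 polynomial has vanishing third forward difference, so
  - p(3) + 3·p(6) - 3·p(9) + p(12) = 0.
Substituting the known values and solving for p(9):
  -3·p(9) = 1008
  p(9) = -336.

-336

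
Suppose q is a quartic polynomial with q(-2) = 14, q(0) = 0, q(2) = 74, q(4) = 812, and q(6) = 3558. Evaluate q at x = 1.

8

Write q(x) = ax^4 + bx^3 + cx^2 + dx + e. Substituting each data point gives a linear system:
  16a - 8b + 4c - 2d + e = 14
  e = 0
  16a + 8b + 4c + 2d + e = 74
  256a + 64b + 16c + 4d + e = 812
  1296a + 216b + 36c + 6d + e = 3558
Solving the system yields a = 2, b = 4, c = 3, d = -1, e = 0.
So q(x) = 2x^4 + 4x^3 + 3x^2 - x.
Then q(1) = 8.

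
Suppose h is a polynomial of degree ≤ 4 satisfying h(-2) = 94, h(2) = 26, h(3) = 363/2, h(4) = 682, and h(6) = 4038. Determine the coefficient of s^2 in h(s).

Write h(s) = as^4 + bs^3 + cs^2 + ds + e. Substituting each data point gives a linear system:
  16a - 8b + 4c - 2d + e = 94
  16a + 8b + 4c + 2d + e = 26
  81a + 27b + 9c + 3d + e = 363/2
  256a + 64b + 16c + 4d + e = 682
  1296a + 216b + 36c + 6d + e = 4038
Solving the system yields a = 4, b = -5, c = -5/2, d = 3, e = 6.
So h(s) = 4s⁴ - 5s³ - (5/2)s² + 3s + 6.
The coefficient of s^2 is -5/2.

-5/2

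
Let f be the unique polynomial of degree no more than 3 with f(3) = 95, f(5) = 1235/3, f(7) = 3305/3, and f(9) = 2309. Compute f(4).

647/3

Forward differences of the values at n = 3, 5, 7, 9:
  f  : 95  1235/3  3305/3  2309
  Δ  : 950/3  690  3622/3
  Δ^2: 1120/3  1552/3
  Δ^3: 144
The third differences are constant, confirming degree 3.
Interpolating (Newton forward form) and evaluating at n = 4 gives f(4) = 647/3.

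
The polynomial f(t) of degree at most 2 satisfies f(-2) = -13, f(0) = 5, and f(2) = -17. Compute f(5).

-125

Using the Lagrange interpolation formula with nodes -2, 0, 2:
  L_0(t) = t(t - 2) / 8
  L_1(t) = (t + 2)(t - 2) / -4
  L_2(t) = (t + 2)t / 8
Then f(t) = -13·L_0(t) + 5·L_1(t) - 17·L_2(t).
Expanding and collecting terms gives f(t) = -5t^2 - t + 5.
Evaluating at t = 5: f(5) = -125.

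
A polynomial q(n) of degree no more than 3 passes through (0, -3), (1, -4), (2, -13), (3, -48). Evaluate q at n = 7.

Forward differences of the values at n = 0, 1, 2, 3:
  q  : -3  -4  -13  -48
  Δ  : -1  -9  -35
  Δ^2: -8  -26
  Δ^3: -18
The third differences are constant, confirming degree 3.
Interpolating (Newton forward form) and evaluating at n = 7 gives q(7) = -808.

-808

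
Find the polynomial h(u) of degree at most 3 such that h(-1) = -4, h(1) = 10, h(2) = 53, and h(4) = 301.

Using the Lagrange interpolation formula with nodes -1, 1, 2, 4:
  L_0(u) = (u - 1)(u - 2)(u - 4) / -30
  L_1(u) = (u + 1)(u - 2)(u - 4) / 6
  L_2(u) = (u + 1)(u - 1)(u - 4) / -6
  L_3(u) = (u + 1)(u - 1)(u - 2) / 30
Then h(u) = -4·L_0(u) + 10·L_1(u) + 53·L_2(u) + 301·L_3(u).
Expanding and collecting terms gives h(u) = 3u³ + 6u² + 4u - 3.
Check: h(-1) = -4. ✓

h(u) = 3u^3 + 6u^2 + 4u - 3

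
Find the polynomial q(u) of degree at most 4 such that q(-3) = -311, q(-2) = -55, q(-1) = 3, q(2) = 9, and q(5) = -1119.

q(u) = -3u^4 + 5u^3 + 6u^2 - 4u + 1

Write q(u) = au^4 + bu^3 + cu^2 + du + e. Substituting each data point gives a linear system:
  81a - 27b + 9c - 3d + e = -311
  16a - 8b + 4c - 2d + e = -55
  a - b + c - d + e = 3
  16a + 8b + 4c + 2d + e = 9
  625a + 125b + 25c + 5d + e = -1119
Solving the system yields a = -3, b = 5, c = 6, d = -4, e = 1.
So q(u) = -3u⁴ + 5u³ + 6u² - 4u + 1.
Check: q(5) = -1119. ✓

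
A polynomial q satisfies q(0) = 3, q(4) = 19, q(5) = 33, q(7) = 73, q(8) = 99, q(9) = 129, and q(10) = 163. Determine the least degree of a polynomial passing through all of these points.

Divided differences on the nodes 0, 4, 5, 7, 8, 9, 10:
  order 0: 3  19  33  73  99  129  163
  order 1: 4  14  20  26  30  34
  order 2: 2  2  2  2  2
  order 3: 0  0  0  0
  order 4: 0  0  0
  order 5: 0  0
  order 6: 0
The order-2 divided differences are all 2 (nonzero) and every higher order vanishes, so the data lies on a polynomial of degree exactly 2.

2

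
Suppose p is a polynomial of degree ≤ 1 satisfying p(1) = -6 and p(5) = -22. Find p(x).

p(x) = -4x - 2

Using the Lagrange interpolation formula with nodes 1, 5:
  L_0(x) = (x - 5) / -4
  L_1(x) = (x - 1) / 4
Then p(x) = -6·L_0(x) - 22·L_1(x).
Expanding and collecting terms gives p(x) = -4x - 2.
Check: p(1) = -6. ✓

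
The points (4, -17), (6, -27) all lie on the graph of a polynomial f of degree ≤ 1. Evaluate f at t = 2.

-7

Using the Lagrange interpolation formula with nodes 4, 6:
  L_0(t) = (t - 6) / -2
  L_1(t) = (t - 4) / 2
Then f(t) = -17·L_0(t) - 27·L_1(t).
Expanding and collecting terms gives f(t) = -5t + 3.
Evaluating at t = 2: f(2) = -7.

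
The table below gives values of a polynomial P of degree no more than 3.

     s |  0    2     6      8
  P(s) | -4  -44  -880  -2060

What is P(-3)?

Using the Lagrange interpolation formula with nodes 0, 2, 6, 8:
  L_0(s) = (s - 2)(s - 6)(s - 8) / -96
  L_1(s) = s(s - 6)(s - 8) / 48
  L_2(s) = s(s - 2)(s - 8) / -48
  L_3(s) = s(s - 2)(s - 6) / 96
Then P(s) = -4·L_0(s) - 44·L_1(s) - 880·L_2(s) - 2060·L_3(s).
Expanding and collecting terms gives P(s) = -4s^3 + (1/2)s^2 - 5s - 4.
Evaluating at s = -3: P(-3) = 247/2.

247/2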